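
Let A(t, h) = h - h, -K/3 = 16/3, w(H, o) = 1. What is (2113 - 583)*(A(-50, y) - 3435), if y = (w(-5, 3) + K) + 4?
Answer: -5255550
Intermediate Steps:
K = -16 (K = -48/3 = -3*16/3 = -16)
y = -11 (y = (1 - 16) + 4 = -15 + 4 = -11)
A(t, h) = 0
(2113 - 583)*(A(-50, y) - 3435) = (2113 - 583)*(0 - 3435) = 1530*(-3435) = -5255550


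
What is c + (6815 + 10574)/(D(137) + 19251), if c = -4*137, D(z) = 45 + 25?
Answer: -10570519/19321 ≈ -547.10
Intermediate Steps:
D(z) = 70
c = -548
c + (6815 + 10574)/(D(137) + 19251) = -548 + (6815 + 10574)/(70 + 19251) = -548 + 17389/19321 = -10570519/19321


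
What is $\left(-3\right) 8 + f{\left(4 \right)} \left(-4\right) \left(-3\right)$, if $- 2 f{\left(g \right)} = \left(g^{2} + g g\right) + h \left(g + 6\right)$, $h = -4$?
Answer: $24$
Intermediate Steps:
$f{\left(g \right)} = 12 - g^{2} + 2 g$ ($f{\left(g \right)} = - \frac{\left(g^{2} + g g\right) - 4 \left(g + 6\right)}{2} = - \frac{\left(g^{2} + g^{2}\right) - 4 \left(6 + g\right)}{2} = - \frac{2 g^{2} - \left(24 + 4 g\right)}{2} = - \frac{-24 - 4 g + 2 g^{2}}{2} = 12 - g^{2} + 2 g$)
$\left(-3\right) 8 + f{\left(4 \right)} \left(-4\right) \left(-3\right) = \left(-3\right) 8 + \left(12 - 4^{2} + 2 \cdot 4\right) \left(-4\right) \left(-3\right) = -24 + \left(12 - 16 + 8\right) \left(-4\right) \left(-3\right) = -24 + 4 \left(-4\right) \left(-3\right) = -24 - -48 = -24 + 48 = 24$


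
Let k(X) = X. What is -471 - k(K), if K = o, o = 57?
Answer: -528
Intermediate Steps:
K = 57
-471 - k(K) = -471 - 1*57 = -471 - 57 = -528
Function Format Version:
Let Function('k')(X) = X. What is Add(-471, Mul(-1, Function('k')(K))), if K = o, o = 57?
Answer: -528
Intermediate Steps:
K = 57
Add(-471, Mul(-1, Function('k')(K))) = Add(-471, Mul(-1, 57)) = Add(-471, -57) = -528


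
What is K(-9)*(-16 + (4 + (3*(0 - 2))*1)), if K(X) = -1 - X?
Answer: -144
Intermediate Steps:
K(-9)*(-16 + (4 + (3*(0 - 2))*1)) = (-1 - 1*(-9))*(-16 + (4 + (3*(0 - 2))*1)) = (-1 + 9)*(-16 + (4 + (3*(-2))*1)) = 8*(-16 + (4 - 6*1)) = 8*(-16 + (4 - 6)) = 8*(-16 - 2) = 8*(-18) = -144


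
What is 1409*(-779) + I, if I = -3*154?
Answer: -1098073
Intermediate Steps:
I = -462
1409*(-779) + I = 1409*(-779) - 462 = -1097611 - 462 = -1098073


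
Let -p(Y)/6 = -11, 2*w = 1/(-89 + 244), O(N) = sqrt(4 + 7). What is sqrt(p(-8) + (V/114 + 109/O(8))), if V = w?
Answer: sqrt(2493461064435 + 374362451100*sqrt(11))/194370 ≈ 9.9431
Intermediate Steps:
O(N) = sqrt(11)
w = 1/310 (w = 1/(2*(-89 + 244)) = (1/2)/155 = (1/2)*(1/155) = 1/310 ≈ 0.0032258)
p(Y) = 66 (p(Y) = -6*(-11) = 66)
V = 1/310 ≈ 0.0032258
sqrt(p(-8) + (V/114 + 109/O(8))) = sqrt(66 + ((1/310)/114 + 109/(sqrt(11)))) = sqrt(66 + ((1/310)*(1/114) + 109*(sqrt(11)/11))) = sqrt(66 + (1/35340 + 109*sqrt(11)/11)) = sqrt(2332441/35340 + 109*sqrt(11)/11)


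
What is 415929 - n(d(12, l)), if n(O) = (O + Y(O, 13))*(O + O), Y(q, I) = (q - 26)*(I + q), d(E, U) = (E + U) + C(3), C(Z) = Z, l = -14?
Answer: 416627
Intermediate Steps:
d(E, U) = 3 + E + U (d(E, U) = (E + U) + 3 = 3 + E + U)
Y(q, I) = (-26 + q)*(I + q)
n(O) = 2*O*(-338 + O² - 12*O) (n(O) = (O + (O² - 26*13 - 26*O + 13*O))*(O + O) = (O + (O² - 338 - 26*O + 13*O))*(2*O) = (O + (-338 + O² - 13*O))*(2*O) = (-338 + O² - 12*O)*(2*O) = 2*O*(-338 + O² - 12*O))
415929 - n(d(12, l)) = 415929 - 2*(3 + 12 - 14)*(-338 + (3 + 12 - 14)² - 12*(3 + 12 - 14)) = 415929 - 2*(-338 + 1² - 12*1) = 415929 - 2*(-338 + 1 - 12) = 415929 - 2*(-349) = 415929 - 1*(-698) = 415929 + 698 = 416627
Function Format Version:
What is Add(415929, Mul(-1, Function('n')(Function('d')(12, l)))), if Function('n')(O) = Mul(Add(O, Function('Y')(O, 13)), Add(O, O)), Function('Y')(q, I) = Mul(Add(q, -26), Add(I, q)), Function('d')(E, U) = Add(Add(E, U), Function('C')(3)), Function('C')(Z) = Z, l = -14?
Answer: 416627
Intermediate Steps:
Function('d')(E, U) = Add(3, E, U) (Function('d')(E, U) = Add(Add(E, U), 3) = Add(3, E, U))
Function('Y')(q, I) = Mul(Add(-26, q), Add(I, q))
Function('n')(O) = Mul(2, O, Add(-338, Pow(O, 2), Mul(-12, O))) (Function('n')(O) = Mul(Add(O, Add(Pow(O, 2), Mul(-26, 13), Mul(-26, O), Mul(13, O))), Add(O, O)) = Mul(Add(O, Add(Pow(O, 2), -338, Mul(-26, O), Mul(13, O))), Mul(2, O)) = Mul(Add(O, Add(-338, Pow(O, 2), Mul(-13, O))), Mul(2, O)) = Mul(Add(-338, Pow(O, 2), Mul(-12, O)), Mul(2, O)) = Mul(2, O, Add(-338, Pow(O, 2), Mul(-12, O))))
Add(415929, Mul(-1, Function('n')(Function('d')(12, l)))) = Add(415929, Mul(-1, Mul(2, Add(3, 12, -14), Add(-338, Pow(Add(3, 12, -14), 2), Mul(-12, Add(3, 12, -14)))))) = Add(415929, Mul(-1, Mul(2, 1, Add(-338, Pow(1, 2), Mul(-12, 1))))) = Add(415929, Mul(-1, Mul(2, 1, Add(-338, 1, -12)))) = Add(415929, Mul(-1, Mul(2, 1, -349))) = Add(415929, Mul(-1, -698)) = Add(415929, 698) = 416627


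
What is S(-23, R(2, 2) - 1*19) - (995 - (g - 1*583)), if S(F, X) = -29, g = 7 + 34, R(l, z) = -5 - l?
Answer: -1566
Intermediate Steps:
g = 41
S(-23, R(2, 2) - 1*19) - (995 - (g - 1*583)) = -29 - (995 - (41 - 1*583)) = -29 - (995 - (41 - 583)) = -29 - (995 - 1*(-542)) = -29 - (995 + 542) = -29 - 1*1537 = -29 - 1537 = -1566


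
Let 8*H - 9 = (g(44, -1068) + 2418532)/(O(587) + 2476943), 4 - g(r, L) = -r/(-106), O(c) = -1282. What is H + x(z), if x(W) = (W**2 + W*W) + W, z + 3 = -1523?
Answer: 4887129973890747/1049680264 ≈ 4.6558e+6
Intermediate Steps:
z = -1526 (z = -3 - 1523 = -1526)
g(r, L) = 4 - r/106 (g(r, L) = 4 - (-1)*r/(-106) = 4 - (-1)*r*(-1/106) = 4 - (-1)*(-r/106) = 4 - r/106)
x(W) = W + 2*W**2 (x(W) = (W**2 + W**2) + W = 2*W**2 + W = W + 2*W**2)
H = 1309072683/1049680264 (H = 9/8 + (((4 - 1/106*44) + 2418532)/(-1282 + 2476943))/8 = 9/8 + (((4 - 22/53) + 2418532)/2475661)/8 = 9/8 + ((190/53 + 2418532)*(1/2475661))/8 = 9/8 + ((128182386/53)*(1/2475661))/8 = 9/8 + (1/8)*(128182386/131210033) = 9/8 + 64091193/524840132 = 1309072683/1049680264 ≈ 1.2471)
H + x(z) = 1309072683/1049680264 - 1526*(1 + 2*(-1526)) = 1309072683/1049680264 - 1526*(1 - 3052) = 1309072683/1049680264 - 1526*(-3051) = 1309072683/1049680264 + 4655826 = 4887129973890747/1049680264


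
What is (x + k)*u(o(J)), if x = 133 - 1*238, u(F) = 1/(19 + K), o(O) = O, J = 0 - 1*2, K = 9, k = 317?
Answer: 53/7 ≈ 7.5714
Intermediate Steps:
J = -2 (J = 0 - 2 = -2)
u(F) = 1/28 (u(F) = 1/(19 + 9) = 1/28)
x = -105 (x = 133 - 238 = -105)
(x + k)*u(o(J)) = (-105 + 317)*(1/28) = 212*(1/28) = 53/7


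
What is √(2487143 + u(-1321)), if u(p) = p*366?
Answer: √2003657 ≈ 1415.5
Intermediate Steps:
u(p) = 366*p
√(2487143 + u(-1321)) = √(2487143 + 366*(-1321)) = √(2487143 - 483486) = √2003657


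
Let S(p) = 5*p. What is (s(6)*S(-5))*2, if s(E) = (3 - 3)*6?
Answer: 0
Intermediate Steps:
s(E) = 0 (s(E) = 0*6 = 0)
(s(6)*S(-5))*2 = (0*(5*(-5)))*2 = (0*(-25))*2 = 0*2 = 0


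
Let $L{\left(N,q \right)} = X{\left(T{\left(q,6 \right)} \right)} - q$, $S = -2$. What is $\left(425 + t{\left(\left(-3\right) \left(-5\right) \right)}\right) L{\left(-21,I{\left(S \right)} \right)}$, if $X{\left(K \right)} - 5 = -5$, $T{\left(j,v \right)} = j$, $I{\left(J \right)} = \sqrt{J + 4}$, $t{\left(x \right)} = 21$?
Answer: $- 446 \sqrt{2} \approx -630.74$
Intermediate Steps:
$I{\left(J \right)} = \sqrt{4 + J}$
$X{\left(K \right)} = 0$ ($X{\left(K \right)} = 5 - 5 = 0$)
$L{\left(N,q \right)} = - q$ ($L{\left(N,q \right)} = 0 - q = - q$)
$\left(425 + t{\left(\left(-3\right) \left(-5\right) \right)}\right) L{\left(-21,I{\left(S \right)} \right)} = \left(425 + 21\right) \left(- \sqrt{4 - 2}\right) = 446 \left(- \sqrt{2}\right) = - 446 \sqrt{2}$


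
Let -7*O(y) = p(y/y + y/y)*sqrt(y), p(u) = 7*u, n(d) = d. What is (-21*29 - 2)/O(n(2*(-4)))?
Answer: -611*I*sqrt(2)/8 ≈ -108.01*I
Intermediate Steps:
O(y) = -2*sqrt(y) (O(y) = -7*(y/y + y/y)*sqrt(y)/7 = -7*(1 + 1)*sqrt(y)/7 = -7*2*sqrt(y)/7 = -2*sqrt(y))
(-21*29 - 2)/O(n(2*(-4))) = (-21*29 - 2)/((-2*2*I*sqrt(2))) = (-609 - 2)/((-4*I*sqrt(2))) = -611*I*sqrt(2)/8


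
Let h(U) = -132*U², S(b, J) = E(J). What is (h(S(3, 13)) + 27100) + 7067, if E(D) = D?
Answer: 11859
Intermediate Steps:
S(b, J) = J
(h(S(3, 13)) + 27100) + 7067 = (-132*13² + 27100) + 7067 = (-132*169 + 27100) + 7067 = (-22308 + 27100) + 7067 = 4792 + 7067 = 11859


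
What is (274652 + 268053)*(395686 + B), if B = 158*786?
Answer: 282138219170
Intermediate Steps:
B = 124188
(274652 + 268053)*(395686 + B) = (274652 + 268053)*(395686 + 124188) = 542705*519874 = 282138219170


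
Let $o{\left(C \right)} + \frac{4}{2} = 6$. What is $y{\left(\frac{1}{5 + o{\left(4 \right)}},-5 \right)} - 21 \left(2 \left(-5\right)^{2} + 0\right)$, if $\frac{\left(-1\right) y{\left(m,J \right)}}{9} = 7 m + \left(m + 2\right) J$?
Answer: $-962$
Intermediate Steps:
$o{\left(C \right)} = 4$ ($o{\left(C \right)} = -2 + 6 = 4$)
$y{\left(m,J \right)} = - 63 m - 9 J \left(2 + m\right)$ ($y{\left(m,J \right)} = - 9 \left(7 m + \left(m + 2\right) J\right) = - 9 \left(7 m + \left(2 + m\right) J\right) = - 9 \left(7 m + J \left(2 + m\right)\right) = - 63 m - 9 J \left(2 + m\right)$)
$y{\left(\frac{1}{5 + o{\left(4 \right)}},-5 \right)} - 21 \left(2 \left(-5\right)^{2} + 0\right) = \left(- \frac{63}{5 + 4} - -90 - - \frac{45}{5 + 4}\right) - 21 \left(2 \left(-5\right)^{2} + 0\right) = \left(- \frac{63}{9} + 90 - - \frac{45}{9}\right) - 21 \left(2 \cdot 25 + 0\right) = \left(\left(-63\right) \frac{1}{9} + 90 - \left(-45\right) \frac{1}{9}\right) - 21 \left(50 + 0\right) = \left(-7 + 90 + 5\right) - 1050 = 88 - 1050 = -962$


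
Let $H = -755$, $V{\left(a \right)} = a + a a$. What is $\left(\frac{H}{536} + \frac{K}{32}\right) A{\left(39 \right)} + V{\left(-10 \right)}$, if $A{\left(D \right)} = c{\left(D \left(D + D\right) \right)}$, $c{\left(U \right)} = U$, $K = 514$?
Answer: $\frac{23941629}{536} \approx 44667.0$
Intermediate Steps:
$V{\left(a \right)} = a + a^{2}$
$A{\left(D \right)} = 2 D^{2}$ ($A{\left(D \right)} = D \left(D + D\right) = D 2 D = 2 D^{2}$)
$\left(\frac{H}{536} + \frac{K}{32}\right) A{\left(39 \right)} + V{\left(-10 \right)} = \left(- \frac{755}{536} + \frac{514}{32}\right) 2 \cdot 39^{2} - 10 \left(1 - 10\right) = \left(\left(-755\right) \frac{1}{536} + 514 \cdot \frac{1}{32}\right) 2 \cdot 1521 - -90 = \left(- \frac{755}{536} + \frac{257}{16}\right) 3042 + 90 = \frac{15709}{1072} \cdot 3042 + 90 = \frac{23893389}{536} + 90 = \frac{23941629}{536}$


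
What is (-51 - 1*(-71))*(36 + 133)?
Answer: 3380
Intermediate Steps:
(-51 - 1*(-71))*(36 + 133) = (-51 + 71)*169 = 20*169 = 3380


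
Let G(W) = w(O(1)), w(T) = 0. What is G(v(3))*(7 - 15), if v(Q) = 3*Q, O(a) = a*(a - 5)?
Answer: 0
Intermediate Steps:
O(a) = a*(-5 + a)
G(W) = 0
G(v(3))*(7 - 15) = 0*(7 - 15) = 0*(-8) = 0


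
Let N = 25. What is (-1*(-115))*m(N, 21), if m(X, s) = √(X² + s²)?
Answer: 115*√1066 ≈ 3754.7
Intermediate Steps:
(-1*(-115))*m(N, 21) = (-1*(-115))*√(25² + 21²) = 115*√(625 + 441) = 115*√1066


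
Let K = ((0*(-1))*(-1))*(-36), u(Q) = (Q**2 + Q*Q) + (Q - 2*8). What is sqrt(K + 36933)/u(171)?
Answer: sqrt(36933)/58637 ≈ 0.0032774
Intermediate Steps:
u(Q) = -16 + Q + 2*Q**2 (u(Q) = (Q**2 + Q**2) + (Q - 16) = 2*Q**2 + (-16 + Q) = -16 + Q + 2*Q**2)
K = 0 (K = (0*(-1))*(-36) = 0*(-36) = 0)
sqrt(K + 36933)/u(171) = sqrt(0 + 36933)/(-16 + 171 + 2*171**2) = sqrt(36933)/(-16 + 171 + 2*29241) = sqrt(36933)/(-16 + 171 + 58482) = sqrt(36933)/58637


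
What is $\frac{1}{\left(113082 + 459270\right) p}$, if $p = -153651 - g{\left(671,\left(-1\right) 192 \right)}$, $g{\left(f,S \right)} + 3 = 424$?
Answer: $- \frac{1}{88183417344} \approx -1.134 \cdot 10^{-11}$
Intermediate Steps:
$g{\left(f,S \right)} = 421$ ($g{\left(f,S \right)} = -3 + 424 = 421$)
$p = -154072$ ($p = -153651 - 421 = -154072$)
$\frac{1}{\left(113082 + 459270\right) p} = \frac{1}{\left(113082 + 459270\right) \left(-154072\right)} = \frac{1}{572352} \left(- \frac{1}{154072}\right) = - \frac{1}{88183417344}$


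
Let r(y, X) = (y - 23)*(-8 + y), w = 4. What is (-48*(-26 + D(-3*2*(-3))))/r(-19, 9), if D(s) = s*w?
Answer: -368/189 ≈ -1.9471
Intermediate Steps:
r(y, X) = (-23 + y)*(-8 + y)
D(s) = 4*s (D(s) = s*4 = 4*s)
(-48*(-26 + D(-3*2*(-3))))/r(-19, 9) = (-48*(-26 + 4*(-3*2*(-3))))/(184 + (-19)² - 31*(-19)) = (-48*(-26 + 4*(-6*(-3))))/(184 + 361 + 589) = -48*(-26 + 4*18)/1134 = -48*(-26 + 72)*(1/1134) = -48*46*(1/1134) = -2208*1/1134 = -368/189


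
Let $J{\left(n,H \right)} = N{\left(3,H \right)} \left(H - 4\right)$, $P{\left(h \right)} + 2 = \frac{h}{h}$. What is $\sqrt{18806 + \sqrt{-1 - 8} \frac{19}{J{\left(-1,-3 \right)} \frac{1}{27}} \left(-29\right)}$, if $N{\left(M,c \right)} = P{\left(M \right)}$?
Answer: $\frac{\sqrt{921494 - 312417 i}}{7} \approx 139.04 - 22.928 i$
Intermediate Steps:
$P{\left(h \right)} = -1$ ($P{\left(h \right)} = -2 + \frac{h}{h} = -2 + 1 = -1$)
$N{\left(M,c \right)} = -1$
$J{\left(n,H \right)} = 4 - H$ ($J{\left(n,H \right)} = - (H - 4) = - (-4 + H) = 4 - H$)
$\sqrt{18806 + \sqrt{-1 - 8} \frac{19}{J{\left(-1,-3 \right)} \frac{1}{27}} \left(-29\right)} = \sqrt{18806 + \sqrt{-1 - 8} \frac{19}{\left(4 - -3\right) \frac{1}{27}} \left(-29\right)} = \sqrt{18806 + \sqrt{-9} \frac{19}{\left(4 + 3\right) \frac{1}{27}} \left(-29\right)} = \sqrt{18806 + 3 i \frac{19}{7 \cdot \frac{1}{27}} \left(-29\right)} = \sqrt{18806 + 3 i \frac{19}{\frac{7}{27}} \left(-29\right)} = \sqrt{18806 + 3 i 19 \cdot \frac{27}{7} \left(-29\right)} = \sqrt{18806 + 3 i \frac{513}{7} \left(-29\right)} = \sqrt{18806 + \frac{1539 i}{7} \left(-29\right)} = \sqrt{18806 - \frac{44631 i}{7}}$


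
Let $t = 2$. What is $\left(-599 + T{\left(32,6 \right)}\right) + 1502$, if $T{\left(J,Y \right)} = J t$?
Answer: $967$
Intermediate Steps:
$T{\left(J,Y \right)} = 2 J$ ($T{\left(J,Y \right)} = J 2 = 2 J$)
$\left(-599 + T{\left(32,6 \right)}\right) + 1502 = \left(-599 + 2 \cdot 32\right) + 1502 = \left(-599 + 64\right) + 1502 = -535 + 1502 = 967$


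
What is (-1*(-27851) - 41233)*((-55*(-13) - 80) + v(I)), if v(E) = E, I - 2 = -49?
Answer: -7868616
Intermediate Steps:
I = -47 (I = 2 - 49 = -47)
(-1*(-27851) - 41233)*((-55*(-13) - 80) + v(I)) = (-1*(-27851) - 41233)*((-55*(-13) - 80) - 47) = (27851 - 41233)*((715 - 80) - 47) = -13382*(635 - 47) = -13382*588 = -7868616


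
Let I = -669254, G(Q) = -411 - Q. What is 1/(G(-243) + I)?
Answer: -1/669422 ≈ -1.4938e-6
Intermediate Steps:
1/(G(-243) + I) = 1/((-411 - 1*(-243)) - 669254) = 1/((-411 + 243) - 669254) = 1/(-168 - 669254) = 1/(-669422) = -1/669422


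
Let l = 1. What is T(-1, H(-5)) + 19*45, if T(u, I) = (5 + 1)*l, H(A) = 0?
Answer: 861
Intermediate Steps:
T(u, I) = 6 (T(u, I) = (5 + 1)*1 = 6*1 = 6)
T(-1, H(-5)) + 19*45 = 6 + 19*45 = 6 + 855 = 861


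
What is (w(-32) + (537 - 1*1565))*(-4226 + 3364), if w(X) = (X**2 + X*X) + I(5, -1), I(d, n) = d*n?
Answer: -874930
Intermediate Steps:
w(X) = -5 + 2*X**2 (w(X) = (X**2 + X*X) + 5*(-1) = (X**2 + X**2) - 5 = 2*X**2 - 5 = -5 + 2*X**2)
(w(-32) + (537 - 1*1565))*(-4226 + 3364) = ((-5 + 2*(-32)**2) + (537 - 1*1565))*(-4226 + 3364) = ((-5 + 2*1024) + (537 - 1565))*(-862) = ((-5 + 2048) - 1028)*(-862) = (2043 - 1028)*(-862) = 1015*(-862) = -874930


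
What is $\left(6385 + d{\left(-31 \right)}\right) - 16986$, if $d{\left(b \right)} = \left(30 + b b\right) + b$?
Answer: $-9641$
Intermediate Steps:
$d{\left(b \right)} = 30 + b + b^{2}$ ($d{\left(b \right)} = \left(30 + b^{2}\right) + b = 30 + b + b^{2}$)
$\left(6385 + d{\left(-31 \right)}\right) - 16986 = \left(6385 + \left(30 - 31 + \left(-31\right)^{2}\right)\right) - 16986 = \left(6385 + \left(30 - 31 + 961\right)\right) - 16986 = \left(6385 + 960\right) - 16986 = 7345 - 16986 = -9641$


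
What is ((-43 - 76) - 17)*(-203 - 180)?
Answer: 52088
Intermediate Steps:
((-43 - 76) - 17)*(-203 - 180) = (-119 - 17)*(-383) = -136*(-383) = 52088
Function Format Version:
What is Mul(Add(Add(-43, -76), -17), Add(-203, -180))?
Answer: 52088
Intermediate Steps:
Mul(Add(Add(-43, -76), -17), Add(-203, -180)) = Mul(Add(-119, -17), -383) = Mul(-136, -383) = 52088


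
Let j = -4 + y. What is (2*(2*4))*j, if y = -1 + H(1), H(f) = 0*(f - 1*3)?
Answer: -80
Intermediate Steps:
H(f) = 0 (H(f) = 0*(f - 3) = 0*(-3 + f) = 0)
y = -1 (y = -1 + 0 = -1)
j = -5 (j = -4 - 1 = -5)
(2*(2*4))*j = (2*(2*4))*(-5) = (2*8)*(-5) = 16*(-5) = -80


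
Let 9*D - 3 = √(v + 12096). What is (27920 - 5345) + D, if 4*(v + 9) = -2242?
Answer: 67726/3 + √46106/18 ≈ 22587.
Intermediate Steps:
v = -1139/2 (v = -9 + (¼)*(-2242) = -9 - 1121/2 = -1139/2 ≈ -569.50)
D = ⅓ + √46106/18 (D = ⅓ + √(-1139/2 + 12096)/9 = ⅓ + √(23053/2)/9 = ⅓ + (√46106/2)/9 = ⅓ + √46106/18 ≈ 12.262)
(27920 - 5345) + D = (27920 - 5345) + (⅓ + √46106/18) = 22575 + (⅓ + √46106/18) = 67726/3 + √46106/18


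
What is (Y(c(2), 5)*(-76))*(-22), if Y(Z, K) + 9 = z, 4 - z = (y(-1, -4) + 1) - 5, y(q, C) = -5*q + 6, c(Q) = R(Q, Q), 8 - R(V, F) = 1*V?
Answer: -20064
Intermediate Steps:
R(V, F) = 8 - V
c(Q) = 8 - Q
y(q, C) = 6 - 5*q
z = -3 (z = 4 - (((6 - 5*(-1)) + 1) - 5) = 4 - (((6 + 5) + 1) - 5) = 4 - ((11 + 1) - 5) = 4 - (12 - 5) = 4 - 1*7 = 4 - 7 = -3)
Y(Z, K) = -12 (Y(Z, K) = -9 - 3 = -12)
(Y(c(2), 5)*(-76))*(-22) = -12*(-76)*(-22) = 912*(-22) = -20064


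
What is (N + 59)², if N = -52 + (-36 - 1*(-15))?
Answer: 196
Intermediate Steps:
N = -73 (N = -52 + (-36 + 15) = -52 - 21 = -73)
(N + 59)² = (-73 + 59)² = (-14)² = 196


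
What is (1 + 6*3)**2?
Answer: 361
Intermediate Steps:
(1 + 6*3)**2 = (1 + 18)**2 = 19**2 = 361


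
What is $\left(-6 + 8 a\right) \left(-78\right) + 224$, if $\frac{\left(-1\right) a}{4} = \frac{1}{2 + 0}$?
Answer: $1940$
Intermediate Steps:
$a = -2$ ($a = - \frac{4}{2 + 0} = - \frac{4}{2} = \left(-4\right) \frac{1}{2} = -2$)
$\left(-6 + 8 a\right) \left(-78\right) + 224 = \left(-6 + 8 \left(-2\right)\right) \left(-78\right) + 224 = \left(-6 - 16\right) \left(-78\right) + 224 = \left(-22\right) \left(-78\right) + 224 = 1716 + 224 = 1940$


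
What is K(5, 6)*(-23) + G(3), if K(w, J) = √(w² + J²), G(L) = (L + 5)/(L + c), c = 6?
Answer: 8/9 - 23*√61 ≈ -178.75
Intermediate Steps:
G(L) = (5 + L)/(6 + L) (G(L) = (L + 5)/(L + 6) = (5 + L)/(6 + L))
K(w, J) = √(J² + w²)
K(5, 6)*(-23) + G(3) = √(6² + 5²)*(-23) + (5 + 3)/(6 + 3) = √(36 + 25)*(-23) + 8/9 = √61*(-23) + (⅑)*8 = -23*√61 + 8/9 = 8/9 - 23*√61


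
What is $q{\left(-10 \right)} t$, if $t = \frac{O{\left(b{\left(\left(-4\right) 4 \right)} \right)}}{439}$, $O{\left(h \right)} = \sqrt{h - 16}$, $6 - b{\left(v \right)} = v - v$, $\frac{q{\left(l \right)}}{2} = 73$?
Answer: $\frac{146 i \sqrt{10}}{439} \approx 1.0517 i$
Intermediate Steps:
$q{\left(l \right)} = 146$ ($q{\left(l \right)} = 2 \cdot 73 = 146$)
$b{\left(v \right)} = 6$ ($b{\left(v \right)} = 6 - \left(v - v\right) = 6 - 0 = 6 + 0 = 6$)
$O{\left(h \right)} = \sqrt{-16 + h}$
$t = \frac{i \sqrt{10}}{439}$ ($t = \frac{\sqrt{-16 + 6}}{439} = \sqrt{-10} \cdot \frac{1}{439} = i \sqrt{10} \cdot \frac{1}{439} = \frac{i \sqrt{10}}{439} \approx 0.0072034 i$)
$q{\left(-10 \right)} t = 146 \frac{i \sqrt{10}}{439} = \frac{146 i \sqrt{10}}{439}$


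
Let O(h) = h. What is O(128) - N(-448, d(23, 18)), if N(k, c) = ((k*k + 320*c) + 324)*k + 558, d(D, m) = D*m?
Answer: 149411154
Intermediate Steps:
N(k, c) = 558 + k*(324 + k**2 + 320*c) (N(k, c) = ((k**2 + 320*c) + 324)*k + 558 = (324 + k**2 + 320*c)*k + 558 = k*(324 + k**2 + 320*c) + 558 = 558 + k*(324 + k**2 + 320*c))
O(128) - N(-448, d(23, 18)) = 128 - (558 + (-448)**3 + 324*(-448) + 320*(23*18)*(-448)) = 128 - (558 - 89915392 - 145152 + 320*414*(-448)) = 128 - (558 - 89915392 - 145152 - 59351040) = 128 - 1*(-149411026) = 128 + 149411026 = 149411154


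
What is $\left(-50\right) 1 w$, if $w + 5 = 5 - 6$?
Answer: $300$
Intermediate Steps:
$w = -6$ ($w = -5 + \left(5 - 6\right) = -5 - 1 = -6$)
$\left(-50\right) 1 w = \left(-50\right) 1 \left(-6\right) = \left(-50\right) \left(-6\right) = 300$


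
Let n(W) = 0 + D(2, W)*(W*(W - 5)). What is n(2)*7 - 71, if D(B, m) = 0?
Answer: -71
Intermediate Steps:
n(W) = 0 (n(W) = 0 + 0*(W*(W - 5)) = 0 + 0*(W*(-5 + W)) = 0 + 0 = 0)
n(2)*7 - 71 = 0*7 - 71 = 0 - 71 = -71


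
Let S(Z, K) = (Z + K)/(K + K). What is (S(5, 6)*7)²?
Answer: 5929/144 ≈ 41.174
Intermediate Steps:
S(Z, K) = (K + Z)/(2*K) (S(Z, K) = (K + Z)/((2*K)) = (K + Z)*(1/(2*K)) = (K + Z)/(2*K))
(S(5, 6)*7)² = (((½)*(6 + 5)/6)*7)² = (((½)*(⅙)*11)*7)² = ((11/12)*7)² = (77/12)² = 5929/144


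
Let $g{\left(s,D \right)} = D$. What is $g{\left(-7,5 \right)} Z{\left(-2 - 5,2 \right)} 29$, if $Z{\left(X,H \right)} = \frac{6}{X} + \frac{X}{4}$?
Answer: $- \frac{10585}{28} \approx -378.04$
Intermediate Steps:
$Z{\left(X,H \right)} = \frac{6}{X} + \frac{X}{4}$ ($Z{\left(X,H \right)} = \frac{6}{X} + X \frac{1}{4} = \frac{6}{X} + \frac{X}{4}$)
$g{\left(-7,5 \right)} Z{\left(-2 - 5,2 \right)} 29 = 5 \left(\frac{6}{-2 - 5} + \frac{-2 - 5}{4}\right) 29 = 5 \left(\frac{6}{-7} + \frac{1}{4} \left(-7\right)\right) 29 = 5 \left(6 \left(- \frac{1}{7}\right) - \frac{7}{4}\right) 29 = 5 \left(- \frac{6}{7} - \frac{7}{4}\right) 29 = 5 \left(- \frac{73}{28}\right) 29 = \left(- \frac{365}{28}\right) 29 = - \frac{10585}{28}$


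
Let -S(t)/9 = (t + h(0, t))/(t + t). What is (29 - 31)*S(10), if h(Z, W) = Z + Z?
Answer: 9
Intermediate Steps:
h(Z, W) = 2*Z
S(t) = -9/2 (S(t) = -9*(t + 2*0)/(t + t) = -9*(t + 0)/(2*t) = -9*t*1/(2*t) = -9*1/2 = -9/2)
(29 - 31)*S(10) = (29 - 31)*(-9/2) = -2*(-9/2) = 9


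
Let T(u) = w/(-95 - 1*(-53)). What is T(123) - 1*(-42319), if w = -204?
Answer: 296267/7 ≈ 42324.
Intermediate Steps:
T(u) = 34/7 (T(u) = -204/(-95 - 1*(-53)) = -204/(-95 + 53) = -204/(-42) = -204*(-1/42) = 34/7)
T(123) - 1*(-42319) = 34/7 - 1*(-42319) = 34/7 + 42319 = 296267/7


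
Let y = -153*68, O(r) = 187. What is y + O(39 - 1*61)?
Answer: -10217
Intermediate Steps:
y = -10404
y + O(39 - 1*61) = -10404 + 187 = -10217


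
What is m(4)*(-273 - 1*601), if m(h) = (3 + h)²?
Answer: -42826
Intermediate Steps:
m(4)*(-273 - 1*601) = (3 + 4)²*(-273 - 1*601) = 7²*(-273 - 601) = 49*(-874) = -42826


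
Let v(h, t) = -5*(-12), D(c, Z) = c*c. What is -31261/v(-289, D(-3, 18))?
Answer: -31261/60 ≈ -521.02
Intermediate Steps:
D(c, Z) = c²
v(h, t) = 60
-31261/v(-289, D(-3, 18)) = -31261/60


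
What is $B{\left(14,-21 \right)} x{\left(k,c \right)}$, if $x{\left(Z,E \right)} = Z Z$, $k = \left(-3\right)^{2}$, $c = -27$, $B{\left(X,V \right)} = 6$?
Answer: $486$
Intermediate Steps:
$k = 9$
$x{\left(Z,E \right)} = Z^{2}$
$B{\left(14,-21 \right)} x{\left(k,c \right)} = 6 \cdot 9^{2} = 6 \cdot 81 = 486$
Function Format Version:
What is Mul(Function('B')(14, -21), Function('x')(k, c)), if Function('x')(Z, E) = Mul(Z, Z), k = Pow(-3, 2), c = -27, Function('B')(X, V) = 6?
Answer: 486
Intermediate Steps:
k = 9
Function('x')(Z, E) = Pow(Z, 2)
Mul(Function('B')(14, -21), Function('x')(k, c)) = Mul(6, Pow(9, 2)) = Mul(6, 81) = 486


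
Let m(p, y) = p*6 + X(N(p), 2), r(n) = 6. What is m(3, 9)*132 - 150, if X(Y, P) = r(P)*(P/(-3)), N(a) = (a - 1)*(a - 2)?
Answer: 1698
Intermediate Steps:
N(a) = (-1 + a)*(-2 + a)
X(Y, P) = -2*P (X(Y, P) = 6*(P/(-3)) = 6*(P*(-⅓)) = 6*(-P/3) = -2*P)
m(p, y) = -4 + 6*p (m(p, y) = p*6 - 2*2 = 6*p - 4 = -4 + 6*p)
m(3, 9)*132 - 150 = (-4 + 6*3)*132 - 150 = (-4 + 18)*132 - 150 = 14*132 - 150 = 1848 - 150 = 1698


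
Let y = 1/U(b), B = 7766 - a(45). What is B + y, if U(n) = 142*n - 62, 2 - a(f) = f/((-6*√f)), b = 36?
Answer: 39208201/5050 - √5/2 ≈ 7762.9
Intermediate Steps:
a(f) = 2 + √f/6 (a(f) = 2 - f/((-6*√f)) = 2 - f*(-1/(6*√f)) = 2 - (-1)*√f/6 = 2 + √f/6)
B = 7764 - √5/2 (B = 7766 - (2 + √45/6) = 7766 - (2 + (3*√5)/6) = 7766 - (2 + √5/2) = 7766 + (-2 - √5/2) = 7764 - √5/2 ≈ 7762.9)
U(n) = -62 + 142*n
y = 1/5050 (y = 1/(-62 + 142*36) = 1/(-62 + 5112) = 1/5050 ≈ 0.00019802)
B + y = (7764 - √5/2) + 1/5050 = 39208201/5050 - √5/2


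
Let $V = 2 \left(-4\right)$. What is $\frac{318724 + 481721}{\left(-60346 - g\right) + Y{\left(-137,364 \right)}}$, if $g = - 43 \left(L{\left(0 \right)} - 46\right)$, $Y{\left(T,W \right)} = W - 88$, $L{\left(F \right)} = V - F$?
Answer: $- \frac{800445}{62392} \approx -12.829$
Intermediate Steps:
$V = -8$
$L{\left(F \right)} = -8 - F$
$Y{\left(T,W \right)} = -88 + W$ ($Y{\left(T,W \right)} = W - 88 = -88 + W$)
$g = 2322$ ($g = - 43 \left(\left(-8 - 0\right) - 46\right) = - 43 \left(\left(-8 + 0\right) - 46\right) = - 43 \left(-8 - 46\right) = \left(-43\right) \left(-54\right) = 2322$)
$\frac{318724 + 481721}{\left(-60346 - g\right) + Y{\left(-137,364 \right)}} = \frac{318724 + 481721}{\left(-60346 - 2322\right) + \left(-88 + 364\right)} = \frac{800445}{\left(-60346 - 2322\right) + 276} = \frac{800445}{-62668 + 276} = \frac{800445}{-62392} = 800445 \left(- \frac{1}{62392}\right) = - \frac{800445}{62392}$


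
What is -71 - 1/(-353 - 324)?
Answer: -48066/677 ≈ -70.999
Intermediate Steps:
-71 - 1/(-353 - 324) = -71 - 1/(-677) = -71 - 1*(-1/677) = -71 + 1/677 = -48066/677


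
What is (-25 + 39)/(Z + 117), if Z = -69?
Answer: 7/24 ≈ 0.29167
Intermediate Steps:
(-25 + 39)/(Z + 117) = (-25 + 39)/(-69 + 117) = 14/48 = 14*(1/48) = 7/24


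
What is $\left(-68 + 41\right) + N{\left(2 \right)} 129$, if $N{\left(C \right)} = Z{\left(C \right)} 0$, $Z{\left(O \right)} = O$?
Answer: $-27$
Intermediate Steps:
$N{\left(C \right)} = 0$ ($N{\left(C \right)} = C 0 = 0$)
$\left(-68 + 41\right) + N{\left(2 \right)} 129 = \left(-68 + 41\right) + 0 \cdot 129 = -27 + 0 = -27$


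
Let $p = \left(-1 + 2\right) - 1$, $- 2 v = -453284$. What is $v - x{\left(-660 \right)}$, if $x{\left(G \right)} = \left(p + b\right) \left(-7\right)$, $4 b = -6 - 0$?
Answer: $\frac{453263}{2} \approx 2.2663 \cdot 10^{5}$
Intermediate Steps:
$v = 226642$ ($v = \left(- \frac{1}{2}\right) \left(-453284\right) = 226642$)
$p = 0$ ($p = 1 - 1 = 0$)
$b = - \frac{3}{2}$ ($b = \frac{-6 - 0}{4} = \frac{-6 + 0}{4} = \frac{1}{4} \left(-6\right) = - \frac{3}{2} \approx -1.5$)
$x{\left(G \right)} = \frac{21}{2}$ ($x{\left(G \right)} = \left(0 - \frac{3}{2}\right) \left(-7\right) = \left(- \frac{3}{2}\right) \left(-7\right) = \frac{21}{2}$)
$v - x{\left(-660 \right)} = 226642 - \frac{21}{2} = \frac{453263}{2}$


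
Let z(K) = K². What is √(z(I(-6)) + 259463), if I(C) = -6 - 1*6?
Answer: √259607 ≈ 509.52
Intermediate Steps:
I(C) = -12 (I(C) = -6 - 6 = -12)
√(z(I(-6)) + 259463) = √((-12)² + 259463) = √(144 + 259463) = √259607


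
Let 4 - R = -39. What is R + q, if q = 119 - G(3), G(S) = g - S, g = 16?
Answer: 149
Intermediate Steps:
R = 43 (R = 4 - 1*(-39) = 4 + 39 = 43)
G(S) = 16 - S
q = 106 (q = 119 - (16 - 1*3) = 119 - (16 - 3) = 119 - 1*13 = 119 - 13 = 106)
R + q = 43 + 106 = 149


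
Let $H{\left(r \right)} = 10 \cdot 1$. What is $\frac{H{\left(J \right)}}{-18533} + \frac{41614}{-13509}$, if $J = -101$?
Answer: $- \frac{771367352}{250362297} \approx -3.081$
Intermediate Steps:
$H{\left(r \right)} = 10$
$\frac{H{\left(J \right)}}{-18533} + \frac{41614}{-13509} = \frac{10}{-18533} + \frac{41614}{-13509} = 10 \left(- \frac{1}{18533}\right) + 41614 \left(- \frac{1}{13509}\right) = - \frac{10}{18533} - \frac{41614}{13509} = - \frac{771367352}{250362297}$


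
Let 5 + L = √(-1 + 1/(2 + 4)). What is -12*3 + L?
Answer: -41 + I*√30/6 ≈ -41.0 + 0.91287*I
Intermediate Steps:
L = -5 + I*√30/6 (L = -5 + √(-1 + 1/(2 + 4)) = -5 + √(-1 + 1/6) = -5 + √(-1 + ⅙) = -5 + √(-⅚) = -5 + I*√30/6 ≈ -5.0 + 0.91287*I)
-12*3 + L = -12*3 + (-5 + I*√30/6) = -36 + (-5 + I*√30/6) = -41 + I*√30/6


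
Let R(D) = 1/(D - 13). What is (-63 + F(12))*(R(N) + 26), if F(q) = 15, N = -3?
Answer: -1245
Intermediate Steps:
R(D) = 1/(-13 + D)
(-63 + F(12))*(R(N) + 26) = (-63 + 15)*(1/(-13 - 3) + 26) = -48*(1/(-16) + 26) = -48*(-1/16 + 26) = -48*415/16 = -1245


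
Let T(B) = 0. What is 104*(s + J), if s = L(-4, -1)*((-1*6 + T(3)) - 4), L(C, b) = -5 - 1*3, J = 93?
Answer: 17992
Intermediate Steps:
L(C, b) = -8 (L(C, b) = -5 - 3 = -8)
s = 80 (s = -8*((-1*6 + 0) - 4) = -8*((-6 + 0) - 4) = -8*(-6 - 4) = -8*(-10) = 80)
104*(s + J) = 104*(80 + 93) = 104*173 = 17992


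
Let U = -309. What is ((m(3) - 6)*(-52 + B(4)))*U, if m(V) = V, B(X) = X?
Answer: -44496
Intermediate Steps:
((m(3) - 6)*(-52 + B(4)))*U = ((3 - 6)*(-52 + 4))*(-309) = -3*(-48)*(-309) = 144*(-309) = -44496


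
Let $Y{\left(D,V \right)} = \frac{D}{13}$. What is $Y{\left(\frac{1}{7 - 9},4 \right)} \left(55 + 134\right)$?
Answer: $- \frac{189}{26} \approx -7.2692$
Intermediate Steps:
$Y{\left(D,V \right)} = \frac{D}{13}$ ($Y{\left(D,V \right)} = D \frac{1}{13} = \frac{D}{13}$)
$Y{\left(\frac{1}{7 - 9},4 \right)} \left(55 + 134\right) = \frac{1}{13 \left(7 - 9\right)} \left(55 + 134\right) = \frac{1}{13 \left(-2\right)} 189 = \frac{1}{13} \left(- \frac{1}{2}\right) 189 = \left(- \frac{1}{26}\right) 189 = - \frac{189}{26}$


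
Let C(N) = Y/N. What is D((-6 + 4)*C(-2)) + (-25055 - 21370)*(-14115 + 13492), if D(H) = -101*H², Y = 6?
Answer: 28919139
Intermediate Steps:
C(N) = 6/N
D((-6 + 4)*C(-2)) + (-25055 - 21370)*(-14115 + 13492) = -101*9*(-6 + 4)² + (-25055 - 21370)*(-14115 + 13492) = -101*(-12*(-1)/2)² - 46425*(-623) = -101*(-2*(-3))² + 28922775 = -101*6² + 28922775 = -101*36 + 28922775 = -3636 + 28922775 = 28919139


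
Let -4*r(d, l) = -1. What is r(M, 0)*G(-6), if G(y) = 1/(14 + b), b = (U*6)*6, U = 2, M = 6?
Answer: 1/344 ≈ 0.0029070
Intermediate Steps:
r(d, l) = ¼ (r(d, l) = -¼*(-1) = ¼)
b = 72 (b = (2*6)*6 = 12*6 = 72)
G(y) = 1/86 (G(y) = 1/(14 + 72) = 1/86)
r(M, 0)*G(-6) = (¼)*(1/86) = 1/344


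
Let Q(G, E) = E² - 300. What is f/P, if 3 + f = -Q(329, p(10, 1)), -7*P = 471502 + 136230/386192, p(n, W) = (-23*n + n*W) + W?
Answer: 64426094208/91045218307 ≈ 0.70763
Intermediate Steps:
p(n, W) = W - 23*n + W*n (p(n, W) = (-23*n + W*n) + W = W - 23*n + W*n)
Q(G, E) = -300 + E²
P = -91045218307/1351672 (P = -(471502 + 136230/386192)/7 = -(471502 + 136230*(1/386192))/7 = -(471502 + 68115/193096)/7 = -⅐*91045218307/193096 = -91045218307/1351672 ≈ -67358.)
f = -47664 (f = -3 - (-300 + (1 - 23*10 + 1*10)²) = -3 - (-300 + (1 - 230 + 10)²) = -3 - (-300 + (-219)²) = -3 - (-300 + 47961) = -3 - 1*47661 = -3 - 47661 = -47664)
f/P = -47664/(-91045218307/1351672) = -47664*(-1351672/91045218307) = 64426094208/91045218307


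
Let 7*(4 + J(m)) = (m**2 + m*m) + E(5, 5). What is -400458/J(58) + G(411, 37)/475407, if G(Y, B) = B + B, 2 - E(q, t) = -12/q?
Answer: -1110552715597/2656098909 ≈ -418.11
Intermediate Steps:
E(q, t) = 2 + 12/q (E(q, t) = 2 - (-12)/q = 2 + 12/q)
G(Y, B) = 2*B
J(m) = -118/35 + 2*m**2/7 (J(m) = -4 + ((m**2 + m*m) + (2 + 12/5))/7 = -4 + ((m**2 + m**2) + (2 + 12*(1/5)))/7 = -4 + (2*m**2 + (2 + 12/5))/7 = -4 + (2*m**2 + 22/5)/7 = -4 + (22/5 + 2*m**2)/7 = -4 + (22/35 + 2*m**2/7) = -118/35 + 2*m**2/7)
-400458/J(58) + G(411, 37)/475407 = -400458/(-118/35 + (2/7)*58**2) + (2*37)/475407 = -400458/(-118/35 + (2/7)*3364) + 74*(1/475407) = -400458/(-118/35 + 6728/7) + 74/475407 = -400458/33522/35 + 74/475407 = -400458*35/33522 + 74/475407 = -2336005/5587 + 74/475407 = -1110552715597/2656098909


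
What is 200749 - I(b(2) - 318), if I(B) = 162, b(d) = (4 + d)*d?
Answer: 200587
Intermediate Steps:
b(d) = d*(4 + d)
200749 - I(b(2) - 318) = 200749 - 1*162 = 200749 - 162 = 200587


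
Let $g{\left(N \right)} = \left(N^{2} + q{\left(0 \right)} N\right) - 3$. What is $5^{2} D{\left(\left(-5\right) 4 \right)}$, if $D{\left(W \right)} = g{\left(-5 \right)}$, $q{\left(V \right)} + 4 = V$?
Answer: $1050$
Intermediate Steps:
$q{\left(V \right)} = -4 + V$
$g{\left(N \right)} = -3 + N^{2} - 4 N$ ($g{\left(N \right)} = \left(N^{2} + \left(-4 + 0\right) N\right) - 3 = \left(N^{2} - 4 N\right) - 3 = -3 + N^{2} - 4 N$)
$D{\left(W \right)} = 42$ ($D{\left(W \right)} = -3 + \left(-5\right)^{2} - -20 = -3 + 25 + 20 = 42$)
$5^{2} D{\left(\left(-5\right) 4 \right)} = 5^{2} \cdot 42 = 25 \cdot 42 = 1050$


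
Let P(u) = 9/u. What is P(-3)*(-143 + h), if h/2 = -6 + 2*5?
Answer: 405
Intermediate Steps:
h = 8 (h = 2*(-6 + 2*5) = 2*(-6 + 10) = 2*4 = 8)
P(-3)*(-143 + h) = (9/(-3))*(-143 + 8) = (9*(-1/3))*(-135) = -3*(-135) = 405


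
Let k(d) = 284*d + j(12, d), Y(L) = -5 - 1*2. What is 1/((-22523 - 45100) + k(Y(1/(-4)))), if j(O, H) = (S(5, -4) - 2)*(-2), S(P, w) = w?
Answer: -1/69599 ≈ -1.4368e-5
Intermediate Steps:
j(O, H) = 12 (j(O, H) = (-4 - 2)*(-2) = -6*(-2) = 12)
Y(L) = -7 (Y(L) = -5 - 2 = -7)
k(d) = 12 + 284*d (k(d) = 284*d + 12 = 12 + 284*d)
1/((-22523 - 45100) + k(Y(1/(-4)))) = 1/((-22523 - 45100) + (12 + 284*(-7))) = 1/(-67623 + (12 - 1988)) = 1/(-67623 - 1976) = 1/(-69599) = -1/69599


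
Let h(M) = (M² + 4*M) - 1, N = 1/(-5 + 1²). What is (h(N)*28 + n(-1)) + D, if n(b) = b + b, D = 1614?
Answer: 6231/4 ≈ 1557.8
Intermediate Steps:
n(b) = 2*b
N = -¼ (N = 1/(-5 + 1) = 1/(-4) = -¼ ≈ -0.25000)
h(M) = -1 + M² + 4*M
(h(N)*28 + n(-1)) + D = ((-1 + (-¼)² + 4*(-¼))*28 + 2*(-1)) + 1614 = ((-1 + 1/16 - 1)*28 - 2) + 1614 = (-31/16*28 - 2) + 1614 = (-217/4 - 2) + 1614 = -225/4 + 1614 = 6231/4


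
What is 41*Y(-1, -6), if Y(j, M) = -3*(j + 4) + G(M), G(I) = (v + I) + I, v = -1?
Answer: -902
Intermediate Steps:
G(I) = -1 + 2*I (G(I) = (-1 + I) + I = -1 + 2*I)
Y(j, M) = -13 - 3*j + 2*M (Y(j, M) = -3*(j + 4) + (-1 + 2*M) = -3*(4 + j) + (-1 + 2*M) = (-12 - 3*j) + (-1 + 2*M) = -13 - 3*j + 2*M)
41*Y(-1, -6) = 41*(-13 - 3*(-1) + 2*(-6)) = 41*(-13 + 3 - 12) = 41*(-22) = -902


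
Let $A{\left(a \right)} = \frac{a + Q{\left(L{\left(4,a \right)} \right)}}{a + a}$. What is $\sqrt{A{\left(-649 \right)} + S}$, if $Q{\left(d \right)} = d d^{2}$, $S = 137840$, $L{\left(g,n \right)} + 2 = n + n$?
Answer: $\frac{\sqrt{3083940225762}}{1298} \approx 1352.9$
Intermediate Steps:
$L{\left(g,n \right)} = -2 + 2 n$ ($L{\left(g,n \right)} = -2 + \left(n + n\right) = -2 + 2 n$)
$Q{\left(d \right)} = d^{3}$
$A{\left(a \right)} = \frac{a + \left(-2 + 2 a\right)^{3}}{2 a}$ ($A{\left(a \right)} = \frac{a + \left(-2 + 2 a\right)^{3}}{a + a} = \frac{a + \left(-2 + 2 a\right)^{3}}{2 a}$)
$\sqrt{A{\left(-649 \right)} + S} = \sqrt{\frac{-649 + 8 \left(-1 - 649\right)^{3}}{2 \left(-649\right)} + 137840} = \sqrt{\frac{1}{2} \left(- \frac{1}{649}\right) \left(-649 + 8 \left(-650\right)^{3}\right) + 137840} = \sqrt{\frac{1}{2} \left(- \frac{1}{649}\right) \left(-649 + 8 \left(-274625000\right)\right) + 137840} = \sqrt{\frac{1}{2} \left(- \frac{1}{649}\right) \left(-649 - 2197000000\right) + 137840} = \sqrt{\frac{1}{2} \left(- \frac{1}{649}\right) \left(-2197000649\right) + 137840} = \sqrt{\frac{2197000649}{1298} + 137840} = \sqrt{\frac{2375916969}{1298}} = \frac{\sqrt{3083940225762}}{1298}$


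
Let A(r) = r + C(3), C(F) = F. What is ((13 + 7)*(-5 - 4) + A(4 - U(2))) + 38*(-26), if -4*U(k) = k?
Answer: -2321/2 ≈ -1160.5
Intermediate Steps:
U(k) = -k/4
A(r) = 3 + r (A(r) = r + 3 = 3 + r)
((13 + 7)*(-5 - 4) + A(4 - U(2))) + 38*(-26) = ((13 + 7)*(-5 - 4) + (3 + (4 - (-1)*2/4))) + 38*(-26) = (20*(-9) + (3 + (4 - 1*(-1/2)))) - 988 = (-180 + (3 + (4 + 1/2))) - 988 = (-180 + (3 + 9/2)) - 988 = (-180 + 15/2) - 988 = -345/2 - 988 = -2321/2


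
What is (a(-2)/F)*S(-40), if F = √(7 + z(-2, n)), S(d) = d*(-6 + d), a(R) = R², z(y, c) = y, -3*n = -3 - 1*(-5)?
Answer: 1472*√5 ≈ 3291.5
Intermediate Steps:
n = -⅔ (n = -(-3 - 1*(-5))/3 = -(-3 + 5)/3 = -⅓*2 = -⅔ ≈ -0.66667)
F = √5 (F = √(7 - 2) = √5 ≈ 2.2361)
(a(-2)/F)*S(-40) = ((-2)²/(√5))*(-40*(-6 - 40)) = (4*(√5/5))*(-40*(-46)) = (4*√5/5)*1840 = 1472*√5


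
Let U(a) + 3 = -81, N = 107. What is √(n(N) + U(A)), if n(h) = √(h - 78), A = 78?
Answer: √(-84 + √29) ≈ 8.8665*I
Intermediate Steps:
n(h) = √(-78 + h)
U(a) = -84 (U(a) = -3 - 81 = -84)
√(n(N) + U(A)) = √(√(-78 + 107) - 84) = √(√29 - 84) = √(-84 + √29)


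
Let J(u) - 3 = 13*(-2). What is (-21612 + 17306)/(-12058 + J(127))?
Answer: 4306/12081 ≈ 0.35643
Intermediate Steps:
J(u) = -23 (J(u) = 3 + 13*(-2) = 3 - 26 = -23)
(-21612 + 17306)/(-12058 + J(127)) = (-21612 + 17306)/(-12058 - 23) = -4306/(-12081) = -4306*(-1/12081) = 4306/12081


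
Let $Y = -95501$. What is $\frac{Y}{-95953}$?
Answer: $\frac{95501}{95953} \approx 0.99529$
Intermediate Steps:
$\frac{Y}{-95953} = - \frac{95501}{-95953} = \left(-95501\right) \left(- \frac{1}{95953}\right) = \frac{95501}{95953}$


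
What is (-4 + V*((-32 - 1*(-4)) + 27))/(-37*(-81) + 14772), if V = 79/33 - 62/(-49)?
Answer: -12385/28732473 ≈ -0.00043105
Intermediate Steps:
V = 5917/1617 (V = 79*(1/33) - 62*(-1/49) = 79/33 + 62/49 = 5917/1617 ≈ 3.6592)
(-4 + V*((-32 - 1*(-4)) + 27))/(-37*(-81) + 14772) = (-4 + 5917*((-32 - 1*(-4)) + 27)/1617)/(-37*(-81) + 14772) = (-4 + 5917*((-32 + 4) + 27)/1617)/(2997 + 14772) = (-4 + 5917*(-28 + 27)/1617)/17769 = (-4 + (5917/1617)*(-1))*(1/17769) = (-4 - 5917/1617)*(1/17769) = -12385/1617*1/17769 = -12385/28732473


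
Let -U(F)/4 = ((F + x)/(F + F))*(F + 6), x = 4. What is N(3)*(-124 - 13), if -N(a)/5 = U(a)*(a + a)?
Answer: -172620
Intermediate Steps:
U(F) = -2*(4 + F)*(6 + F)/F (U(F) = -4*(F + 4)/(F + F)*(F + 6) = -4*(4 + F)/((2*F))*(6 + F) = -4*(4 + F)*(1/(2*F))*(6 + F) = -4*(4 + F)/(2*F)*(6 + F) = -2*(4 + F)*(6 + F)/F)
N(a) = -10*a*(-20 - 48/a - 2*a) (N(a) = -5*(-20 - 48/a - 2*a)*(a + a) = -5*(-20 - 48/a - 2*a)*2*a = -10*a*(-20 - 48/a - 2*a))
N(3)*(-124 - 13) = (480 + 20*3*(10 + 3))*(-124 - 13) = (480 + 20*3*13)*(-137) = (480 + 780)*(-137) = 1260*(-137) = -172620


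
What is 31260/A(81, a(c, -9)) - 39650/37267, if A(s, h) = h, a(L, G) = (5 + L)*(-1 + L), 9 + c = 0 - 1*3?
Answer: 1161358270/3391297 ≈ 342.45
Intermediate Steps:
c = -12 (c = -9 + (0 - 1*3) = -9 + (0 - 3) = -9 - 3 = -12)
a(L, G) = (-1 + L)*(5 + L)
31260/A(81, a(c, -9)) - 39650/37267 = 31260/(-5 + (-12)² + 4*(-12)) - 39650/37267 = 31260/(-5 + 144 - 48) - 39650*1/37267 = 31260/91 - 39650/37267 = 1161358270/3391297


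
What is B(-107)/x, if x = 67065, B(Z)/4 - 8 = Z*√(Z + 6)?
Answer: 32/67065 - 428*I*√101/67065 ≈ 0.00047715 - 0.064137*I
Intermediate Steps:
B(Z) = 32 + 4*Z*√(6 + Z) (B(Z) = 32 + 4*(Z*√(Z + 6)) = 32 + 4*(Z*√(6 + Z)) = 32 + 4*Z*√(6 + Z))
B(-107)/x = (32 + 4*(-107)*√(6 - 107))/67065 = (32 + 4*(-107)*√(-101))*(1/67065) = (32 + 4*(-107)*(I*√101))*(1/67065) = (32 - 428*I*√101)*(1/67065) = 32/67065 - 428*I*√101/67065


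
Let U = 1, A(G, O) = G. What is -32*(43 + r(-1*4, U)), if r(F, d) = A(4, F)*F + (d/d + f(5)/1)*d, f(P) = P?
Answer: -1056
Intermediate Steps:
r(F, d) = 4*F + 6*d (r(F, d) = 4*F + (d/d + 5/1)*d = 4*F + (1 + 5*1)*d = 4*F + (1 + 5)*d = 4*F + 6*d)
-32*(43 + r(-1*4, U)) = -32*(43 + (4*(-1*4) + 6*1)) = -32*(43 + (4*(-4) + 6)) = -32*(43 + (-16 + 6)) = -32*(43 - 10) = -32*33 = -1056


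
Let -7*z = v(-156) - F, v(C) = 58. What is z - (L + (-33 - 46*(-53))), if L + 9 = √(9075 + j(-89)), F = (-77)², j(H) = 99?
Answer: -10901/7 - √9174 ≈ -1653.1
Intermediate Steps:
F = 5929
L = -9 + √9174 (L = -9 + √(9075 + 99) = -9 + √9174 ≈ 86.781)
z = 5871/7 (z = -(58 - 1*5929)/7 = -(58 - 5929)/7 = -⅐*(-5871) = 5871/7 ≈ 838.71)
z - (L + (-33 - 46*(-53))) = 5871/7 - ((-9 + √9174) + (-33 - 46*(-53))) = 5871/7 - ((-9 + √9174) + (-33 + 2438)) = 5871/7 - ((-9 + √9174) + 2405) = 5871/7 - (2396 + √9174) = 5871/7 + (-2396 - √9174) = -10901/7 - √9174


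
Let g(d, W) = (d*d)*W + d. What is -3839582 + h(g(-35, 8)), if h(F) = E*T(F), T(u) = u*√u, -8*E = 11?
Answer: -3839582 - 322245*√1085/8 ≈ -5.1664e+6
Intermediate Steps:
E = -11/8 (E = -⅛*11 = -11/8 ≈ -1.3750)
T(u) = u^(3/2)
g(d, W) = d + W*d² (g(d, W) = d²*W + d = W*d² + d = d + W*d²)
h(F) = -11*F^(3/2)/8
-3839582 + h(g(-35, 8)) = -3839582 - 11*29295*√1085/8 = -3839582 - 322245*√1085/8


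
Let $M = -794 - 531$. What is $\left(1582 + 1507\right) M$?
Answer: $-4092925$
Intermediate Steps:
$M = -1325$ ($M = -794 - 531 = -1325$)
$\left(1582 + 1507\right) M = \left(1582 + 1507\right) \left(-1325\right) = 3089 \left(-1325\right) = -4092925$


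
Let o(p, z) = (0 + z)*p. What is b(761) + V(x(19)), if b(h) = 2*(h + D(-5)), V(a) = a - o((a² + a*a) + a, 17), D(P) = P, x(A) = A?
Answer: -11066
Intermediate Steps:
o(p, z) = p*z (o(p, z) = z*p = p*z)
V(a) = -34*a² - 16*a (V(a) = a - ((a² + a*a) + a)*17 = a - ((a² + a²) + a)*17 = a - (2*a² + a)*17 = a - (a + 2*a²)*17 = a - (17*a + 34*a²) = a + (-34*a² - 17*a) = -34*a² - 16*a)
b(h) = -10 + 2*h (b(h) = 2*(h - 5) = 2*(-5 + h) = -10 + 2*h)
b(761) + V(x(19)) = (-10 + 2*761) + 2*19*(-8 - 17*19) = (-10 + 1522) + 2*19*(-8 - 323) = 1512 + 2*19*(-331) = 1512 - 12578 = -11066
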